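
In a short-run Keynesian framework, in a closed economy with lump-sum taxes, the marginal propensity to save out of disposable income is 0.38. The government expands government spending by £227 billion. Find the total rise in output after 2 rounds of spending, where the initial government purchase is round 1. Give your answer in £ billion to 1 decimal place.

MPC = 1 − MPS = 1 − 0.38 = 0.62.
Round 1 adds ΔG = £227 billion; each later round is MPC = 0.62 times the previous.
After 2 rounds: 227 + 140.74 = ΔG·(1 − c^2)/(1 − c) = 227 × (1 − 0.3844)/0.38 ≈ £367.7 billion.

£367.7 billion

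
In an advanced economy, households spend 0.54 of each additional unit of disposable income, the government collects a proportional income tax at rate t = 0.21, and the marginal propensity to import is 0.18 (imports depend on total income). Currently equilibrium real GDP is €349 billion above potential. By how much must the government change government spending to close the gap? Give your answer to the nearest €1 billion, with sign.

Spending multiplier = 1/(1 − c(1−t) + m) = 1/(1 − 0.54×0.79 + 0.18) = 1/0.7534 ≈ 1.327.
Need ΔY = −€349 billion, so ΔG = ΔY/k = (−€349 billion) × 0.7534 ≈ −€263 billion.
The government should cut government spending by €263 billion.

−€263 billion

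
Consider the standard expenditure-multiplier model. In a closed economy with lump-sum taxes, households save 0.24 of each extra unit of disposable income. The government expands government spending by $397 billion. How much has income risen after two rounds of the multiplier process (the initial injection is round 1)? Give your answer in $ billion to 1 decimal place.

MPC = 1 − MPS = 1 − 0.24 = 0.76.
Round 1 adds ΔG = $397 billion; each later round is MPC = 0.76 times the previous.
After 2 rounds: 397 + 301.72 = ΔG·(1 − c^2)/(1 − c) = 397 × (1 − 0.5776)/0.24 ≈ $698.7 billion.

$698.7 billion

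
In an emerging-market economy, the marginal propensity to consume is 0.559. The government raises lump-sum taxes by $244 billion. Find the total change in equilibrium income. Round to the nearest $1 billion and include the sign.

−$309 billion

A lump-sum tax change of +$244 billion shifts disposable income by −$244 billion; first-round consumption changes by −c × ΔT = −0.559 × (+$244 billion) = −$136.396 billion.
Expenditure multiplier = 1/(1 − MPC) = 1/(1 − 0.559) = 1/0.441 ≈ 2.268.
The tax multiplier is −c × k ≈ −1.268, so ΔY = k × (−c·ΔT) = (−$136.396 billion) / 0.441 ≈ −$309 billion.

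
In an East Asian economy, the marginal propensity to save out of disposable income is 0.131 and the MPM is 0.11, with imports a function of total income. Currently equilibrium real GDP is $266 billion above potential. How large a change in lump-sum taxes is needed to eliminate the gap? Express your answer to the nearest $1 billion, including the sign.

+$74 billion

MPC = 1 − MPS = 1 − 0.131 = 0.869.
Spending multiplier = 1/(1 − c + m) = 1/(1 − 0.869 + 0.11) = 1/0.241 ≈ 4.149.
Tax multiplier = −c·k = −0.869/0.241 ≈ −3.606. Need ΔY = −$266 billion, so ΔT = ΔY/(−c·k) = −(−$266 billion) × 0.241 / 0.869 ≈ +$74 billion.
The government should raise lump-sum taxes by $74 billion.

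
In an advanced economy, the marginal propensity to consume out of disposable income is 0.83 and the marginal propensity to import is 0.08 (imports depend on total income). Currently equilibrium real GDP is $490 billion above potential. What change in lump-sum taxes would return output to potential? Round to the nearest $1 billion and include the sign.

+$148 billion

Spending multiplier = 1/(1 − c + m) = 1/(1 − 0.83 + 0.08) = 1/0.25 = 4.
Tax multiplier = −c·k = −0.83/0.25 = −3.32. Need ΔY = −$490 billion, so ΔT = ΔY/(−c·k) = −(−$490 billion) × 0.25 / 0.83 ≈ +$148 billion.
The government should raise lump-sum taxes by $148 billion.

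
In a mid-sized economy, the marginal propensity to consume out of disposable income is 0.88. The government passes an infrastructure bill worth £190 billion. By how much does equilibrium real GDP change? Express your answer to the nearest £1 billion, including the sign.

Spending multiplier = 1/(1 − MPC) = 1/(1 − 0.88) = 1/0.12 ≈ 8.333.
ΔY = k × ΔG = (+£190 billion) / 0.12 ≈ +£1,583 billion.

+£1,583 billion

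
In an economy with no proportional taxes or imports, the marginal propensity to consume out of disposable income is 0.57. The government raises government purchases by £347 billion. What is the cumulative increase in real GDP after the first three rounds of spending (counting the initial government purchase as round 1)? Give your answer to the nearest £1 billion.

£658 billion

Round 1 adds ΔG = £347 billion; each later round is MPC = 0.57 times the previous.
After 3 rounds: 347 + 197.79 + 112.7403 = ΔG·(1 − c^3)/(1 − c) = 347 × (1 − 0.185193)/0.43 ≈ £658 billion.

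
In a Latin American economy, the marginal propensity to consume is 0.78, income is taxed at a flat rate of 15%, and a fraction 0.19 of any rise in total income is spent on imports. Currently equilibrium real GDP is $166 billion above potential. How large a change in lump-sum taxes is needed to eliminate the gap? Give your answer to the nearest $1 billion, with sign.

+$112 billion

Spending multiplier = 1/(1 − c(1−t) + m) = 1/(1 − 0.78×0.85 + 0.19) = 1/0.527 ≈ 1.898.
Tax multiplier = −c·k = −0.78/0.527 ≈ −1.48. Need ΔY = −$166 billion, so ΔT = ΔY/(−c·k) = −(−$166 billion) × 0.527 / 0.78 ≈ +$112 billion.
The government should raise lump-sum taxes by $112 billion.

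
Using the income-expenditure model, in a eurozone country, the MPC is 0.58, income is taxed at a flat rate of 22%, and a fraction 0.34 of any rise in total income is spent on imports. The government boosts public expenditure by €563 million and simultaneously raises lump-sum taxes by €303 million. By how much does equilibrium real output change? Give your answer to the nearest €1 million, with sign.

Expenditure multiplier = 1/(1 − c(1−t) + m) = 1/(1 − 0.58×0.78 + 0.34) = 1/0.8876 ≈ 1.127.
ΔG contributes k·ΔG = (+€563 million) / 0.8876 ≈ +€634.3 million.
ΔT of +€303 million changes first-round spending by −c·ΔT = −€175.74 million, contributing k·(−c·ΔT) = (−€175.74 million) / 0.8876 ≈ −€198 million.
Net ΔY = k(ΔG − c·ΔT) = (+€387.26 million) / 0.8876 ≈ +€436 million.

+€436 million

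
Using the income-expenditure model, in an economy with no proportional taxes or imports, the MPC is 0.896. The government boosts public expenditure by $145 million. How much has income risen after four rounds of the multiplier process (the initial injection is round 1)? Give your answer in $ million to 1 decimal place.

$495.6 million

Round 1 adds ΔG = $145 million; each later round is MPC = 0.896 times the previous.
After 4 rounds: 145 + 129.92 + 116.40832 + 104.30185472 = ΔG·(1 − c^4)/(1 − c) = 145 × (1 − 0.644513529856)/0.104 ≈ $495.6 million.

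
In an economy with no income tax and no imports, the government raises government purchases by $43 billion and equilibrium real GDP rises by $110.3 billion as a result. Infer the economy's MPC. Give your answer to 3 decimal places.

0.610

Implied spending multiplier k = ΔY/ΔG = 110.3/43 ≈ 2.5651.
Since k = 1/(1 − MPC), MPC = 1 − 1/k = 1 − ΔG/ΔY = 1 − 43/110.3 ≈ 0.610.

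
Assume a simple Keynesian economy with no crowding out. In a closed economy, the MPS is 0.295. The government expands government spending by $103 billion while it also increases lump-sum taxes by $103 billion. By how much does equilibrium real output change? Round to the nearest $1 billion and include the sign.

MPC = 1 − MPS = 1 − 0.295 = 0.705.
Expenditure multiplier = 1/(1 − MPC) = 1/(1 − 0.705) = 1/0.295 ≈ 3.39.
ΔG contributes k·ΔG = (+$103 billion) / 0.295 ≈ +$349.2 billion.
ΔT of +$103 billion changes first-round spending by −c·ΔT = −$72.615 billion, contributing k·(−c·ΔT) = (−$72.615 billion) / 0.295 ≈ −$246.2 billion.
With ΔG = ΔT and no other leakages, the balanced-budget multiplier is 1, so ΔY = ΔG = +$103 billion.

+$103 billion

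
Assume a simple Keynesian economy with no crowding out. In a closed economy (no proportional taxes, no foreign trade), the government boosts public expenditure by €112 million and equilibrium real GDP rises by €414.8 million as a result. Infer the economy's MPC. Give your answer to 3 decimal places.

0.730

Implied spending multiplier k = ΔY/ΔG = 414.8/112 ≈ 3.7036.
Since k = 1/(1 − MPC), MPC = 1 − 1/k = 1 − ΔG/ΔY = 1 − 112/414.8 ≈ 0.730.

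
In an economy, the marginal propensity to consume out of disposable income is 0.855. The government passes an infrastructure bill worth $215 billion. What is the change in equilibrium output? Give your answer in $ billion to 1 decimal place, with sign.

+$1,482.8 billion

Expenditure multiplier = 1/(1 − MPC) = 1/(1 − 0.855) = 1/0.145 ≈ 6.897.
ΔY = k × ΔG = (+$215 billion) / 0.145 ≈ +$1,482.8 billion.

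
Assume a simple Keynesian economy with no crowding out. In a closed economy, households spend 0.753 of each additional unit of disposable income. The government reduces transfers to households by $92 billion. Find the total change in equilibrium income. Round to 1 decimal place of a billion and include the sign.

The transfer change shifts disposable income by −$92 billion, so first-round consumption changes by c·ΔTR = 0.753 × (−$92 billion) = −$69.276 billion.
Expenditure multiplier = 1/(1 − MPC) = 1/(1 − 0.753) = 1/0.247 ≈ 4.049.
The transfer multiplier is c × k ≈ 3.049, so ΔY = k × (c·ΔTR) = (−$69.276 billion) / 0.247 ≈ −$280.5 billion.

−$280.5 billion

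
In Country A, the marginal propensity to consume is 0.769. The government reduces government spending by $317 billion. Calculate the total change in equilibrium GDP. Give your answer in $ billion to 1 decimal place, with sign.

Expenditure multiplier = 1/(1 − MPC) = 1/(1 − 0.769) = 1/0.231 ≈ 4.329.
ΔY = k × ΔG = (−$317 billion) / 0.231 ≈ −$1,372.3 billion.

−$1,372.3 billion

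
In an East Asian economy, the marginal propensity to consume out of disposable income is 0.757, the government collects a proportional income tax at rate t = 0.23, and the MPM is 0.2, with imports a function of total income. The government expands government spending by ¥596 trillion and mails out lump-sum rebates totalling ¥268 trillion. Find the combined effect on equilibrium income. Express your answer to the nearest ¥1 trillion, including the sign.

Expenditure multiplier = 1/(1 − c(1−t) + m) = 1/(1 − 0.757×0.77 + 0.2) = 1/0.61711 ≈ 1.62.
ΔG contributes k·ΔG = (+¥596 trillion) / 0.61711 ≈ +¥965.8 trillion.
ΔT of −¥268 trillion changes first-round spending by −c·ΔT = +¥202.876 trillion, contributing k·(−c·ΔT) = (+¥202.876 trillion) / 0.61711 ≈ +¥328.8 trillion.
Net ΔY = k(ΔG − c·ΔT) = (+¥798.876 trillion) / 0.61711 ≈ +¥1,295 trillion.

+¥1,295 trillion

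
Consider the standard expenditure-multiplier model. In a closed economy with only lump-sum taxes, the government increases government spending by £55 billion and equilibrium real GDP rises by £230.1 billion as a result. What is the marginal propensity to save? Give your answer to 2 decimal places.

0.24

Implied spending multiplier k = ΔY/ΔG = 230.1/55 ≈ 4.1836.
Since k = 1/(1 − MPC), MPC = 1 − 1/k = 1 − ΔG/ΔY = 1 − 55/230.1 ≈ 0.76.
MPS = 1 − MPC = 0.24.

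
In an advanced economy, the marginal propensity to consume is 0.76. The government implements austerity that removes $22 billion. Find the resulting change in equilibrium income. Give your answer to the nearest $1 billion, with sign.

Expenditure multiplier = 1/(1 − MPC) = 1/(1 − 0.76) = 1/0.24 ≈ 4.167.
ΔY = k × ΔG = (−$22 billion) / 0.24 ≈ −$92 billion.

−$92 billion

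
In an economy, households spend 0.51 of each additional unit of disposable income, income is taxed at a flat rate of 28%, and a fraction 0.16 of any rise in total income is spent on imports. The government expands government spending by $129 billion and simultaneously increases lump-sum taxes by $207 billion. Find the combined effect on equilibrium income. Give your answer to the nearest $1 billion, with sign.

Expenditure multiplier = 1/(1 − c(1−t) + m) = 1/(1 − 0.51×0.72 + 0.16) = 1/0.7928 ≈ 1.261.
ΔG contributes k·ΔG = (+$129 billion) / 0.7928 ≈ +$162.7 billion.
ΔT of +$207 billion changes first-round spending by −c·ΔT = −$105.57 billion, contributing k·(−c·ΔT) = (−$105.57 billion) / 0.7928 ≈ −$133.2 billion.
Net ΔY = k(ΔG − c·ΔT) = (+$23.43 billion) / 0.7928 ≈ +$30 billion.

+$30 billion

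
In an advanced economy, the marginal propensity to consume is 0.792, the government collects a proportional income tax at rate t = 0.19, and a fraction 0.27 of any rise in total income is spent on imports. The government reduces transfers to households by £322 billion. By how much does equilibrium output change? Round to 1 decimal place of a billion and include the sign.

The transfer change shifts disposable income by −£322 billion, so first-round consumption changes by c·ΔTR = 0.792 × (−£322 billion) = −£255.024 billion.
Expenditure multiplier = 1/(1 − c(1−t) + m) = 1/(1 − 0.792×0.81 + 0.27) = 1/0.62848 ≈ 1.591.
The transfer multiplier is c × k ≈ 1.26, so ΔY = k × (c·ΔTR) = (−£255.024 billion) / 0.62848 ≈ −£405.8 billion.

−£405.8 billion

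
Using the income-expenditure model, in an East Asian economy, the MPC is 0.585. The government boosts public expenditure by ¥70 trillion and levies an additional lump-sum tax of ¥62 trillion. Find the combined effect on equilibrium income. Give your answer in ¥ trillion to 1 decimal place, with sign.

Expenditure multiplier = 1/(1 − MPC) = 1/(1 − 0.585) = 1/0.415 ≈ 2.41.
ΔG contributes k·ΔG = (+¥70 trillion) / 0.415 ≈ +¥168.7 trillion.
ΔT of +¥62 trillion changes first-round spending by −c·ΔT = −¥36.27 trillion, contributing k·(−c·ΔT) = (−¥36.27 trillion) / 0.415 ≈ −¥87.4 trillion.
Net ΔY = k(ΔG − c·ΔT) = (+¥33.73 trillion) / 0.415 ≈ +¥81.3 trillion.

+¥81.3 trillion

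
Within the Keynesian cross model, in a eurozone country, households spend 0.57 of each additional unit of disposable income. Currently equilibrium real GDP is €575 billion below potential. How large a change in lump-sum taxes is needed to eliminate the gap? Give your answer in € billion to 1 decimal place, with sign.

Spending multiplier = 1/(1 − MPC) = 1/(1 − 0.57) = 1/0.43 ≈ 2.326.
Tax multiplier = −c·k = −0.57/0.43 ≈ −1.326. Need ΔY = +€575 billion, so ΔT = ΔY/(−c·k) = −(+€575 billion) × 0.43 / 0.57 ≈ −€433.8 billion.
The government should cut lump-sum taxes by €433.8 billion.

−€433.8 billion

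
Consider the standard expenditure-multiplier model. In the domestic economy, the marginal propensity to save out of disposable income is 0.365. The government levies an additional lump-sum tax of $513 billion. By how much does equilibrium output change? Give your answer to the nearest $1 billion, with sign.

MPC = 1 − MPS = 1 − 0.365 = 0.635.
A lump-sum tax change of +$513 billion shifts disposable income by −$513 billion; first-round consumption changes by −c × ΔT = −0.635 × (+$513 billion) = −$325.755 billion.
Expenditure multiplier = 1/(1 − MPC) = 1/(1 − 0.635) = 1/0.365 ≈ 2.74.
The tax multiplier is −c × k ≈ −1.74, so ΔY = k × (−c·ΔT) = (−$325.755 billion) / 0.365 ≈ −$892 billion.

−$892 billion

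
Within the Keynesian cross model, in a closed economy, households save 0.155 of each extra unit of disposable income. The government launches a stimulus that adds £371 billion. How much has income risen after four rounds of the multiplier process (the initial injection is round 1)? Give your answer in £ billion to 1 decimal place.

MPC = 1 − MPS = 1 − 0.155 = 0.845.
Round 1 adds ΔG = £371 billion; each later round is MPC = 0.845 times the previous.
After 4 rounds: 371 + 313.495 + 264.903275 + 223.843267375 = ΔG·(1 − c^4)/(1 − c) = 371 × (1 − 0.509831700625)/0.155 ≈ £1,173.2 billion.

£1,173.2 billion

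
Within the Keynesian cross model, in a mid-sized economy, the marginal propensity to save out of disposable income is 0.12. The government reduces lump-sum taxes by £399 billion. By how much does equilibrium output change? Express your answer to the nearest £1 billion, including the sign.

+£2,926 billion

MPC = 1 − MPS = 1 − 0.12 = 0.88.
A lump-sum tax change of −£399 billion shifts disposable income by +£399 billion; first-round consumption changes by −c × ΔT = −0.88 × (−£399 billion) = +£351.12 billion.
Expenditure multiplier = 1/(1 − MPC) = 1/(1 − 0.88) = 1/0.12 ≈ 8.333.
The tax multiplier is −c × k ≈ −7.333, so ΔY = k × (−c·ΔT) = (+£351.12 billion) / 0.12 = +£2,926 billion.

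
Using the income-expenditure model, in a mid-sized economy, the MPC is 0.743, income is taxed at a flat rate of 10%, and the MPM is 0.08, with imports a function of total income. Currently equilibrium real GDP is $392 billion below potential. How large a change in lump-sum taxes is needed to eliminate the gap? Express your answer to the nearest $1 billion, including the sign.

−$217 billion

Spending multiplier = 1/(1 − c(1−t) + m) = 1/(1 − 0.743×0.9 + 0.08) = 1/0.4113 ≈ 2.431.
Tax multiplier = −c·k = −0.743/0.4113 ≈ −1.806. Need ΔY = +$392 billion, so ΔT = ΔY/(−c·k) = −(+$392 billion) × 0.4113 / 0.743 ≈ −$217 billion.
The government should cut lump-sum taxes by $217 billion.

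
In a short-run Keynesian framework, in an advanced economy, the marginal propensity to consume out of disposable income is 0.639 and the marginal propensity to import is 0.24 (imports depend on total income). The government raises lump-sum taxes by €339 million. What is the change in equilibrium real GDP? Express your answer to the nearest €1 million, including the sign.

−€360 million

A lump-sum tax change of +€339 million shifts disposable income by −€339 million; first-round consumption changes by −c × ΔT = −0.639 × (+€339 million) = −€216.621 million.
Expenditure multiplier = 1/(1 − c + m) = 1/(1 − 0.639 + 0.24) = 1/0.601 ≈ 1.664.
The tax multiplier is −c × k ≈ −1.063, so ΔY = k × (−c·ΔT) = (−€216.621 million) / 0.601 ≈ −€360 million.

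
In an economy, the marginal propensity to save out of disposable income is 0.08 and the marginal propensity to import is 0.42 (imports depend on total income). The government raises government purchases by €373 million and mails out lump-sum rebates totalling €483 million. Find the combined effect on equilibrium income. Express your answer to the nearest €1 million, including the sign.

MPC = 1 − MPS = 1 − 0.08 = 0.92.
Expenditure multiplier = 1/(1 − c + m) = 1/(1 − 0.92 + 0.42) = 1/0.5 = 2.
ΔG contributes k·ΔG = (+€373 million) / 0.5 = +€746 million.
ΔT of −€483 million changes first-round spending by −c·ΔT = +€444.36 million, contributing k·(−c·ΔT) = (+€444.36 million) / 0.5 ≈ +€888.7 million.
Net ΔY = k(ΔG − c·ΔT) = (+€817.36 million) / 0.5 ≈ +€1,635 million.

+€1,635 million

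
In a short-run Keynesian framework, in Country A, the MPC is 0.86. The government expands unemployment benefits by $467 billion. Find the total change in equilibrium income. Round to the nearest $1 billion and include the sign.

The transfer change shifts disposable income by +$467 billion, so first-round consumption changes by c·ΔTR = 0.86 × (+$467 billion) = +$401.62 billion.
Expenditure multiplier = 1/(1 − MPC) = 1/(1 − 0.86) = 1/0.14 ≈ 7.143.
The transfer multiplier is c × k ≈ 6.143, so ΔY = k × (c·ΔTR) = (+$401.62 billion) / 0.14 ≈ +$2,869 billion.

+$2,869 billion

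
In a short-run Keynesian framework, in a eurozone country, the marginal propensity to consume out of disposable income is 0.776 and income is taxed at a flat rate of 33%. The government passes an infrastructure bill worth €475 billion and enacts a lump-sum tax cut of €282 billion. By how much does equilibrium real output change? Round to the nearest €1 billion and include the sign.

Expenditure multiplier = 1/(1 − c(1−t)) = 1/(1 − 0.776×0.67) = 1/0.48008 ≈ 2.083.
ΔG contributes k·ΔG = (+€475 billion) / 0.48008 ≈ +€989.4 billion.
ΔT of −€282 billion changes first-round spending by −c·ΔT = +€218.832 billion, contributing k·(−c·ΔT) = (+€218.832 billion) / 0.48008 ≈ +€455.8 billion.
Net ΔY = k(ΔG − c·ΔT) = (+€693.832 billion) / 0.48008 ≈ +€1,445 billion.

+€1,445 billion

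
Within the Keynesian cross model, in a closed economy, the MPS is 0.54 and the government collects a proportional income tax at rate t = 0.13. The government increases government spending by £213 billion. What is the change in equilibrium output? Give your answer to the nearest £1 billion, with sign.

+£355 billion

MPC = 1 − MPS = 1 − 0.54 = 0.46.
Expenditure multiplier = 1/(1 − c(1−t)) = 1/(1 − 0.46×0.87) = 1/0.5998 ≈ 1.667.
ΔY = k × ΔG = (+£213 billion) / 0.5998 ≈ +£355 billion.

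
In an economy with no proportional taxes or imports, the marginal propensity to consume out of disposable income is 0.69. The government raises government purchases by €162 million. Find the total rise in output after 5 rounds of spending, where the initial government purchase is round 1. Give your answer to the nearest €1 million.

Round 1 adds ΔG = €162 million; each later round is MPC = 0.69 times the previous.
After 5 rounds: 162 + 111.78 + 77.1282 + 53.218458 + 36.72073602 = ΔG·(1 − c^5)/(1 − c) = 162 × (1 − 0.1564031349)/0.31 ≈ €441 million.

€441 million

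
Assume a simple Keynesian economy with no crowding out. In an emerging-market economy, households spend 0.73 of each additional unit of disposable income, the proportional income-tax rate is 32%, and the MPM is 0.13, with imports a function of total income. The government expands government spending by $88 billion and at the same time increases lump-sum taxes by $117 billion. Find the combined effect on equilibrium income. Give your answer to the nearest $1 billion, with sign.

+$4 billion

Expenditure multiplier = 1/(1 − c(1−t) + m) = 1/(1 − 0.73×0.68 + 0.13) = 1/0.6336 ≈ 1.578.
ΔG contributes k·ΔG = (+$88 billion) / 0.6336 ≈ +$138.9 billion.
ΔT of +$117 billion changes first-round spending by −c·ΔT = −$85.41 billion, contributing k·(−c·ΔT) = (−$85.41 billion) / 0.6336 ≈ −$134.8 billion.
Net ΔY = k(ΔG − c·ΔT) = (+$2.59 billion) / 0.6336 ≈ +$4 billion.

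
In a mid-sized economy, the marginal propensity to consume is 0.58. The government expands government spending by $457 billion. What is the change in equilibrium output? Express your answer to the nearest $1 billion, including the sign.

Expenditure multiplier = 1/(1 − MPC) = 1/(1 − 0.58) = 1/0.42 ≈ 2.381.
ΔY = k × ΔG = (+$457 billion) / 0.42 ≈ +$1,088 billion.

+$1,088 billion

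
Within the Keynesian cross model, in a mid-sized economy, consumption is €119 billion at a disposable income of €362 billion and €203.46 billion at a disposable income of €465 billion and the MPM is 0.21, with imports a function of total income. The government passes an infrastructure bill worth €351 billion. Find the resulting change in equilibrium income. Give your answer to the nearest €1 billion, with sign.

MPC = ΔC/ΔYd = (203.46 − 119)/(465 − 362) = 84.46/103 = 0.82.
Expenditure multiplier = 1/(1 − c + m) = 1/(1 − 0.82 + 0.21) = 1/0.39 ≈ 2.564.
ΔY = k × ΔG = (+€351 billion) / 0.39 = +€900 billion.

+€900 billion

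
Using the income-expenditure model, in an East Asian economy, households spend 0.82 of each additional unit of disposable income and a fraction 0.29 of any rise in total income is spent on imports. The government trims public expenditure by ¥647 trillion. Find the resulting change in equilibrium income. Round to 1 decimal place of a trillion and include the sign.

Expenditure multiplier = 1/(1 − c + m) = 1/(1 − 0.82 + 0.29) = 1/0.47 ≈ 2.128.
ΔY = k × ΔG = (−¥647 trillion) / 0.47 ≈ −¥1,376.6 trillion.

−¥1,376.6 trillion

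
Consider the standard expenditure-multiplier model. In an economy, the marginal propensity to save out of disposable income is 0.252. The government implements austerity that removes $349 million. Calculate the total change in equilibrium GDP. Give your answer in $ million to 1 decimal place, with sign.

−$1,384.9 million

MPC = 1 − MPS = 1 − 0.252 = 0.748.
Expenditure multiplier = 1/(1 − MPC) = 1/(1 − 0.748) = 1/0.252 ≈ 3.968.
ΔY = k × ΔG = (−$349 million) / 0.252 ≈ −$1,384.9 million.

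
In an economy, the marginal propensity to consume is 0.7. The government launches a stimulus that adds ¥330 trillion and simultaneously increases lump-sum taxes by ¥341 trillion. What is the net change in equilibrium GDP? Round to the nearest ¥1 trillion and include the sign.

Expenditure multiplier = 1/(1 − MPC) = 1/(1 − 0.7) = 1/0.3 ≈ 3.333.
ΔG contributes k·ΔG = (+¥330 trillion) / 0.3 = +¥1,100 trillion.
ΔT of +¥341 trillion changes first-round spending by −c·ΔT = −¥238.7 trillion, contributing k·(−c·ΔT) = (−¥238.7 trillion) / 0.3 ≈ −¥795.7 trillion.
Net ΔY = k(ΔG − c·ΔT) = (+¥91.3 trillion) / 0.3 ≈ +¥304 trillion.

+¥304 trillion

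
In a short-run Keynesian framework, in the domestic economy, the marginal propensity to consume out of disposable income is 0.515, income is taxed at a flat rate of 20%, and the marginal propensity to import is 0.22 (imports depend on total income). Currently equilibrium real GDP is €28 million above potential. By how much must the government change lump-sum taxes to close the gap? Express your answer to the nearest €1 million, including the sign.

Spending multiplier = 1/(1 − c(1−t) + m) = 1/(1 − 0.515×0.8 + 0.22) = 1/0.808 ≈ 1.238.
Tax multiplier = −c·k = −0.515/0.808 ≈ −0.637. Need ΔY = −€28 million, so ΔT = ΔY/(−c·k) = −(−€28 million) × 0.808 / 0.515 ≈ +€44 million.
The government should raise lump-sum taxes by €44 million.

+€44 million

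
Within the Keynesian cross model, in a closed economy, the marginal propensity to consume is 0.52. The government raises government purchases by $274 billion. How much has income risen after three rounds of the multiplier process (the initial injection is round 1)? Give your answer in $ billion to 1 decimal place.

$490.6 billion

Round 1 adds ΔG = $274 billion; each later round is MPC = 0.52 times the previous.
After 3 rounds: 274 + 142.48 + 74.0896 = ΔG·(1 − c^3)/(1 − c) = 274 × (1 − 0.140608)/0.48 ≈ $490.6 billion.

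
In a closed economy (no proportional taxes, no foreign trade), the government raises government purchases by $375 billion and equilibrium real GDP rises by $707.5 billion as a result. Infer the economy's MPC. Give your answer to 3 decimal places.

Implied spending multiplier k = ΔY/ΔG = 707.5/375 ≈ 1.8867.
Since k = 1/(1 − MPC), MPC = 1 − 1/k = 1 − ΔG/ΔY = 1 − 375/707.5 ≈ 0.470.

0.470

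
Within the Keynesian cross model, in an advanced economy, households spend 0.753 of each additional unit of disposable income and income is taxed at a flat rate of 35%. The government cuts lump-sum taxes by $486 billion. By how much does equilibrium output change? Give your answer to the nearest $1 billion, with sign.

+$717 billion

A lump-sum tax change of −$486 billion shifts disposable income by +$486 billion; first-round consumption changes by −c × ΔT = −0.753 × (−$486 billion) = +$365.958 billion.
Expenditure multiplier = 1/(1 − c(1−t)) = 1/(1 − 0.753×0.65) = 1/0.51055 ≈ 1.959.
The tax multiplier is −c × k ≈ −1.475, so ΔY = k × (−c·ΔT) = (+$365.958 billion) / 0.51055 ≈ +$717 billion.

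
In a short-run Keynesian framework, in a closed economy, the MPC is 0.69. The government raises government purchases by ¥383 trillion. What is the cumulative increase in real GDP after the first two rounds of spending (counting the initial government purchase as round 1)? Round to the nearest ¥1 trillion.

¥647 trillion

Round 1 adds ΔG = ¥383 trillion; each later round is MPC = 0.69 times the previous.
After 2 rounds: 383 + 264.27 = ΔG·(1 − c^2)/(1 − c) = 383 × (1 − 0.4761)/0.31 ≈ ¥647 trillion.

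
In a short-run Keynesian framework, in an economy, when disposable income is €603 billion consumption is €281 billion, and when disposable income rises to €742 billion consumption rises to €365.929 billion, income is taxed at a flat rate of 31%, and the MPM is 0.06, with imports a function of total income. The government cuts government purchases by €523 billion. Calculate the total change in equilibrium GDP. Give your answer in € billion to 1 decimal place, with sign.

MPC = ΔC/ΔYd = (365.929 − 281)/(742 − 603) = 84.929/139 = 0.611.
Government-spending multiplier = 1/(1 − c(1−t) + m) = 1/(1 − 0.611×0.69 + 0.06) = 1/0.63841 ≈ 1.566.
ΔY = k × ΔG = (−€523 billion) / 0.63841 ≈ −€819.2 billion.

−€819.2 billion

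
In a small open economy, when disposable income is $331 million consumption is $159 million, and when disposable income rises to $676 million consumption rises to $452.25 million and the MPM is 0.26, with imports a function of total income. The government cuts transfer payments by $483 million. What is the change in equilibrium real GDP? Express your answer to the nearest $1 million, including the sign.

MPC = ΔC/ΔYd = (452.25 − 159)/(676 − 331) = 293.25/345 = 0.85.
The transfer change shifts disposable income by −$483 million, so first-round consumption changes by c·ΔTR = 0.85 × (−$483 million) = −$410.55 million.
Expenditure multiplier = 1/(1 − c + m) = 1/(1 − 0.85 + 0.26) = 1/0.41 ≈ 2.439.
The transfer multiplier is c × k ≈ 2.073, so ΔY = k × (c·ΔTR) = (−$410.55 million) / 0.41 ≈ −$1,001 million.

−$1,001 million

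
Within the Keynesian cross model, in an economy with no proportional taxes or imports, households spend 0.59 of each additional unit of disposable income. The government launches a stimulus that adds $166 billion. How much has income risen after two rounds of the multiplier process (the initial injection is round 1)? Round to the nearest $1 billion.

Round 1 adds ΔG = $166 billion; each later round is MPC = 0.59 times the previous.
After 2 rounds: 166 + 97.94 = ΔG·(1 − c^2)/(1 − c) = 166 × (1 − 0.3481)/0.41 ≈ $264 billion.

$264 billion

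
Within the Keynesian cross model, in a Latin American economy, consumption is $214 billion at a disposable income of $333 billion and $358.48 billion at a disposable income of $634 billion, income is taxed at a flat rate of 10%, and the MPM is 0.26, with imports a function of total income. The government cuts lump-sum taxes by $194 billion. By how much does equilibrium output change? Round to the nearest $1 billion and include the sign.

MPC = ΔC/ΔYd = (358.48 − 214)/(634 − 333) = 144.48/301 = 0.48.
A lump-sum tax change of −$194 billion shifts disposable income by +$194 billion; first-round consumption changes by −c × ΔT = −0.48 × (−$194 billion) = +$93.12 billion.
Expenditure multiplier = 1/(1 − c(1−t) + m) = 1/(1 − 0.48×0.9 + 0.26) = 1/0.828 ≈ 1.208.
The tax multiplier is −c × k ≈ −0.58, so ΔY = k × (−c·ΔT) = (+$93.12 billion) / 0.828 ≈ +$112 billion.

+$112 billion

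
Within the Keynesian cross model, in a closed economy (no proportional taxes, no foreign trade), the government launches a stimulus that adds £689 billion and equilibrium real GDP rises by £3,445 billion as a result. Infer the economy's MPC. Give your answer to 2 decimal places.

Implied spending multiplier k = ΔY/ΔG = 3,445/689 = 5.
Since k = 1/(1 − MPC), MPC = 1 − 1/k = 1 − ΔG/ΔY = 1 − 689/3,445 = 0.80.

0.80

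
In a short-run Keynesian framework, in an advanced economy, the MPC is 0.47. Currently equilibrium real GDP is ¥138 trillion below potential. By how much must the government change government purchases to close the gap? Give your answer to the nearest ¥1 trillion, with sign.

Spending multiplier = 1/(1 − MPC) = 1/(1 − 0.47) = 1/0.53 ≈ 1.887.
Need ΔY = +¥138 trillion, so ΔG = ΔY/k = (+¥138 trillion) × 0.53 ≈ +¥73 trillion.
The government should increase government purchases by ¥73 trillion.

+¥73 trillion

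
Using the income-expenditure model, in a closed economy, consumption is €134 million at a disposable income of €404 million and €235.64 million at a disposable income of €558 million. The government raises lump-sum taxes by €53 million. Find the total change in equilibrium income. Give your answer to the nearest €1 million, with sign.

−€103 million

MPC = ΔC/ΔYd = (235.64 − 134)/(558 − 404) = 101.64/154 = 0.66.
A lump-sum tax change of +€53 million shifts disposable income by −€53 million; first-round consumption changes by −c × ΔT = −0.66 × (+€53 million) = −€34.98 million.
Expenditure multiplier = 1/(1 − MPC) = 1/(1 − 0.66) = 1/0.34 ≈ 2.941.
The tax multiplier is −c × k ≈ −1.941, so ΔY = k × (−c·ΔT) = (−€34.98 million) / 0.34 ≈ −€103 million.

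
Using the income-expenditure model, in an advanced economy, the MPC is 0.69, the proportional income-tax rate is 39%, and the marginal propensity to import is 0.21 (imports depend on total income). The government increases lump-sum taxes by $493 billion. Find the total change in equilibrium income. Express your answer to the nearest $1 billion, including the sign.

−$431 billion

A lump-sum tax change of +$493 billion shifts disposable income by −$493 billion; first-round consumption changes by −c × ΔT = −0.69 × (+$493 billion) = −$340.17 billion.
Expenditure multiplier = 1/(1 − c(1−t) + m) = 1/(1 − 0.69×0.61 + 0.21) = 1/0.7891 ≈ 1.267.
The tax multiplier is −c × k ≈ −0.874, so ΔY = k × (−c·ΔT) = (−$340.17 billion) / 0.7891 ≈ −$431 billion.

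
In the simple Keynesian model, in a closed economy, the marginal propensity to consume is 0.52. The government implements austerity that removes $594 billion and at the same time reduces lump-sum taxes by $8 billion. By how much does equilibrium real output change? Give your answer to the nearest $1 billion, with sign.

Expenditure multiplier = 1/(1 − MPC) = 1/(1 − 0.52) = 1/0.48 ≈ 2.083.
ΔG contributes k·ΔG = (−$594 billion) / 0.48 = −$1,237.5 billion.
ΔT of −$8 billion changes first-round spending by −c·ΔT = +$4.16 billion, contributing k·(−c·ΔT) = (+$4.16 billion) / 0.48 ≈ +$8.7 billion.
Net ΔY = k(ΔG − c·ΔT) = (−$589.84 billion) / 0.48 ≈ −$1,229 billion.

−$1,229 billion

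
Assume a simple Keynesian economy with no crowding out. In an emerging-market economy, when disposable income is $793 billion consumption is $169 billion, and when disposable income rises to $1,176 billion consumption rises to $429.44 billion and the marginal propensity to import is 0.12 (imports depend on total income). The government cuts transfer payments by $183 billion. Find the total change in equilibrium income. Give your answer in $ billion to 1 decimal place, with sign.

MPC = ΔC/ΔYd = (429.44 − 169)/(1,176 − 793) = 260.44/383 = 0.68.
The transfer change shifts disposable income by −$183 billion, so first-round consumption changes by c·ΔTR = 0.68 × (−$183 billion) = −$124.44 billion.
Expenditure multiplier = 1/(1 − c + m) = 1/(1 − 0.68 + 0.12) = 1/0.44 ≈ 2.273.
The transfer multiplier is c × k ≈ 1.545, so ΔY = k × (c·ΔTR) = (−$124.44 billion) / 0.44 ≈ −$282.8 billion.

−$282.8 billion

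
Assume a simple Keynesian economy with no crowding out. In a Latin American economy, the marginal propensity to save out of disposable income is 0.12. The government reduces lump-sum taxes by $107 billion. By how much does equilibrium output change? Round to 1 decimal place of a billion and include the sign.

MPC = 1 − MPS = 1 − 0.12 = 0.88.
A lump-sum tax change of −$107 billion shifts disposable income by +$107 billion; first-round consumption changes by −c × ΔT = −0.88 × (−$107 billion) = +$94.16 billion.
Expenditure multiplier = 1/(1 − MPC) = 1/(1 − 0.88) = 1/0.12 ≈ 8.333.
The tax multiplier is −c × k ≈ −7.333, so ΔY = k × (−c·ΔT) = (+$94.16 billion) / 0.12 ≈ +$784.7 billion.

+$784.7 billion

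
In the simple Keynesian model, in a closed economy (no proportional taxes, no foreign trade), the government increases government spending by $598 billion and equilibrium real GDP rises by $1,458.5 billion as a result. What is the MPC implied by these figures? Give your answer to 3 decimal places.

Implied spending multiplier k = ΔY/ΔG = 1,458.5/598 ≈ 2.439.
Since k = 1/(1 − MPC), MPC = 1 − 1/k = 1 − ΔG/ΔY = 1 − 598/1,458.5 ≈ 0.590.

0.590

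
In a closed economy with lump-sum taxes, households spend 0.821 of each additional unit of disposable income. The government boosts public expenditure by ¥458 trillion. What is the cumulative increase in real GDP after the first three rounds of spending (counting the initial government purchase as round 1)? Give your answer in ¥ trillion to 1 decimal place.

¥1,142.7 trillion

Round 1 adds ΔG = ¥458 trillion; each later round is MPC = 0.821 times the previous.
After 3 rounds: 458 + 376.018 + 308.710778 = ΔG·(1 − c^3)/(1 − c) = 458 × (1 − 0.553387661)/0.179 ≈ ¥1,142.7 trillion.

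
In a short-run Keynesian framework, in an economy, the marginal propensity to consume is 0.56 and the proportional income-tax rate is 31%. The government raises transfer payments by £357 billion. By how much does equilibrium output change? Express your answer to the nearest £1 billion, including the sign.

The transfer change shifts disposable income by +£357 billion, so first-round consumption changes by c·ΔTR = 0.56 × (+£357 billion) = +£199.92 billion.
Expenditure multiplier = 1/(1 − c(1−t)) = 1/(1 − 0.56×0.69) = 1/0.6136 ≈ 1.63.
The transfer multiplier is c × k ≈ 0.913, so ΔY = k × (c·ΔTR) = (+£199.92 billion) / 0.6136 ≈ +£326 billion.

+£326 billion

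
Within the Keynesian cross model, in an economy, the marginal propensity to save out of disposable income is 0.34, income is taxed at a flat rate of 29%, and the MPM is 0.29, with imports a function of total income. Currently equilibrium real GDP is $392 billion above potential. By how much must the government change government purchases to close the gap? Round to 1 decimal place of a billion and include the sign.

MPC = 1 − MPS = 1 − 0.34 = 0.66.
Spending multiplier = 1/(1 − c(1−t) + m) = 1/(1 − 0.66×0.71 + 0.29) = 1/0.8214 ≈ 1.217.
Need ΔY = −$392 billion, so ΔG = ΔY/k = (−$392 billion) × 0.8214 ≈ −$322 billion.
The government should cut government purchases by $322 billion.

−$322.0 billion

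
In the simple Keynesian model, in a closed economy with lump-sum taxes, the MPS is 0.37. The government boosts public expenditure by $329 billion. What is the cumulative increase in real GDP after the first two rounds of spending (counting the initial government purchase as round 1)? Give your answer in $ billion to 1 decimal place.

$536.3 billion

MPC = 1 − MPS = 1 − 0.37 = 0.63.
Round 1 adds ΔG = $329 billion; each later round is MPC = 0.63 times the previous.
After 2 rounds: 329 + 207.27 = ΔG·(1 − c^2)/(1 − c) = 329 × (1 − 0.3969)/0.37 ≈ $536.3 billion.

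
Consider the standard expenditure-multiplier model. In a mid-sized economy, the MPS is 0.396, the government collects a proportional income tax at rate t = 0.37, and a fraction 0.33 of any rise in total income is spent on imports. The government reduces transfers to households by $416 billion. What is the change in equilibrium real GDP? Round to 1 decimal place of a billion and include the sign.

MPC = 1 − MPS = 1 − 0.396 = 0.604.
The transfer change shifts disposable income by −$416 billion, so first-round consumption changes by c·ΔTR = 0.604 × (−$416 billion) = −$251.264 billion.
Expenditure multiplier = 1/(1 − c(1−t) + m) = 1/(1 − 0.604×0.63 + 0.33) = 1/0.94948 ≈ 1.053.
The transfer multiplier is c × k ≈ 0.636, so ΔY = k × (c·ΔTR) = (−$251.264 billion) / 0.94948 ≈ −$264.6 billion.

−$264.6 billion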